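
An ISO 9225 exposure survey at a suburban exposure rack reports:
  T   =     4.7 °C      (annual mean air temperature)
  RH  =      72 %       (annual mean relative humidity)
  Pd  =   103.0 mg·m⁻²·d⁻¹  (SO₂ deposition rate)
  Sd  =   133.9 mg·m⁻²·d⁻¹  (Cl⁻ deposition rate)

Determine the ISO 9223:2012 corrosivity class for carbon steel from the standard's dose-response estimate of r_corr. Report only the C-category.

C4

carbon steel: temperature factor f = +0.150·(-5.3) = -0.7950
  SO₂ term: 1.77·103.0^0.52·exp(0.02·72-0.7950) = 37.56
  Sd branch = 0.102·Sd^0.62·e^(0.033·RH+0.04·T) = 27.59 μm/a
  sum: 37.56 + 27.59 → r_corr = 65.15 μm/a
65.2 μm/a falls in (50, 80] for carbon steel → category C4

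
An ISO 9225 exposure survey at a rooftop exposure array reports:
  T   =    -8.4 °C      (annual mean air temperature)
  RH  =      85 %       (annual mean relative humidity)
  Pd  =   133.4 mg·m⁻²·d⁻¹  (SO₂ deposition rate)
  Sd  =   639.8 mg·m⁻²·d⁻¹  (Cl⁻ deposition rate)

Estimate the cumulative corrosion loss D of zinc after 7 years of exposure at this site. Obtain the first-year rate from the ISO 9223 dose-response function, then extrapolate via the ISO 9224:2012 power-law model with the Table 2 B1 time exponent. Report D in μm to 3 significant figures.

D(7) = 16.7 μm

zinc: temperature factor f = +0.038·(-18.4) = -0.6992
  SO₂ term: 0.0129·133.4^0.44·exp(0.046·85-0.6992) = 2.755
  Cl⁻ term: 0.0175·639.8^0.57·exp(0.008·85+0.085·-8.4) = 0.6725
  sum: 2.755 + 0.6725 → r_corr = 3.427 μm/a
Long-term exponent b (ISO 9224 Table 2, B1) = 0.813
  D(7) = 3.427 × 7^0.813 = 3.427 × 4.865 = 16.67 μm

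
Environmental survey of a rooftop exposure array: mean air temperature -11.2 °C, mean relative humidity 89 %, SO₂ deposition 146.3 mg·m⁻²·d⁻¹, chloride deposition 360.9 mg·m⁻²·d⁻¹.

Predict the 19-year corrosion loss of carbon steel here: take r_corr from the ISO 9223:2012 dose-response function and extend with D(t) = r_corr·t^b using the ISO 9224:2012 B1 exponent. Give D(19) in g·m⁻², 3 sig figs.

carbon steel: temperature factor f = +0.150·(-21.2) = -3.1800
  Pd branch = 1.77·Pd^0.52·e^(0.02·RH+f) = 5.833 μm/a
  Sd branch = 0.102·Sd^0.62·e^(0.033·RH+0.04·T) = 47.33 μm/a
  r_corr = 5.833 + 47.33 = 53.16 μm/a
Power-law: D(19) = r_corr · 19^0.523
  D(19) = 53.16 × 19^0.523 = 53.16 × 4.664 = 248 μm
  Mass loss = 248 μm × 7.85 g/cm³ = 1947 g·m⁻²

D(19) = 1.95e+03 g·m⁻²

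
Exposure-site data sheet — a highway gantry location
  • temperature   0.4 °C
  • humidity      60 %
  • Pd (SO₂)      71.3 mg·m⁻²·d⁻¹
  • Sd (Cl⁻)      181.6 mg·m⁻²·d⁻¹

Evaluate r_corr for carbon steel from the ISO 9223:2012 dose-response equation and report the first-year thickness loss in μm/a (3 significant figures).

carbon steel: T≤10 °C ⇒ hinge +0.150·(0.4−10) = -1.4400
  SO₂ term: 1.77·71.3^0.52·exp(0.02·60-1.4400) = 12.8
  Sd branch = 0.102·Sd^0.62·e^(0.033·RH+0.04·T) = 18.88 μm/a
  sum: 12.8 + 18.88 → r_corr = 31.69 μm/a

r_corr = 31.7 μm/a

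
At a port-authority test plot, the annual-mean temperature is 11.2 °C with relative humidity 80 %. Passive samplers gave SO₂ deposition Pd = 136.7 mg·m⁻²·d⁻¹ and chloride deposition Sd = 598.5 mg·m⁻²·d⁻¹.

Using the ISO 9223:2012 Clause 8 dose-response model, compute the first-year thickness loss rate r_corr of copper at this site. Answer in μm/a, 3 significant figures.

copper: f(T) = -0.080·(T−10) [T>10 °C] = -0.0960
  SO₂ term: 0.0053·136.7^0.26·exp(0.059·80-0.0960) = 1.94
  Cl⁻ term: 0.01025·598.5^0.27·exp(0.036·80+0.049·11.2) = 1.777
  r_corr = 1.94 + 1.777 = 3.717 μm/a

r_corr = 3.72 μm/a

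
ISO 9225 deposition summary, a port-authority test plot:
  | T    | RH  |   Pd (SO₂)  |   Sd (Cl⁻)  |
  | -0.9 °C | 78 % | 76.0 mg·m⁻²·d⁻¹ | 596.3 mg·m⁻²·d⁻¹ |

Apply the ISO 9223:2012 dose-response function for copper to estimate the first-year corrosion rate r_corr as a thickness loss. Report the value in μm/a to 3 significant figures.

r_corr = 1.33 μm/a

copper: temperature factor f = +0.126·(-10.9) = -1.3734
  SO₂ term: 0.0053·76.0^0.26·exp(0.059·78-1.3734) = 0.4125
  Sd branch = 0.01025·Sd^0.27·e^(0.036·RH+0.049·T) = 0.9129 μm/a
  sum: 0.4125 + 0.9129 → r_corr = 1.325 μm/a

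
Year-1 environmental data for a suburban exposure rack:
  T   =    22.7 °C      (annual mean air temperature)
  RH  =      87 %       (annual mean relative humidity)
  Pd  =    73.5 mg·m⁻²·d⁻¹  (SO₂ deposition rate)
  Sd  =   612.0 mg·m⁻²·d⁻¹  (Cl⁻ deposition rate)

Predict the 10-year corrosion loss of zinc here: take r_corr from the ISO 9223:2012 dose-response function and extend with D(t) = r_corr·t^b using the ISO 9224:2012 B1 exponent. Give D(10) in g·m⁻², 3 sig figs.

zinc: temperature factor f = -0.071·(12.7) = -0.9017
  sulphur-dioxide contribution → 1.898 μm/a
  chloride contribution → 9.37 μm/a
  total first-year rate 11.27 μm/a
Long-term exponent b (ISO 9224 Table 2, B1) = 0.813
  D(10) = 11.27 × 10^0.813 = 11.27 × 6.501 = 73.25 μm
  Mass loss = 73.25 μm × 7.14 g/cm³ = 523 g·m⁻²

D(10) = 523 g·m⁻²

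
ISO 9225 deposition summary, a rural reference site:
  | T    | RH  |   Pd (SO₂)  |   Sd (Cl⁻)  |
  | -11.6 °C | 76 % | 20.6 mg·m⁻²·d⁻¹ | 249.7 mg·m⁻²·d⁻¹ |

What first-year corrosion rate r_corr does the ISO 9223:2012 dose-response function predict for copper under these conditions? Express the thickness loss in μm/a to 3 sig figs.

copper: temperature factor f = +0.126·(-21.6) = -2.7216
  SO₂ term: 0.0053·20.6^0.26·exp(0.059·76-2.7216) = 0.06781
  Cl⁻ term: 0.01025·249.7^0.27·exp(0.036·76+0.049·-11.6) = 0.3976
  sum: 0.06781 + 0.3976 → r_corr = 0.4654 μm/a

r_corr = 0.465 μm/a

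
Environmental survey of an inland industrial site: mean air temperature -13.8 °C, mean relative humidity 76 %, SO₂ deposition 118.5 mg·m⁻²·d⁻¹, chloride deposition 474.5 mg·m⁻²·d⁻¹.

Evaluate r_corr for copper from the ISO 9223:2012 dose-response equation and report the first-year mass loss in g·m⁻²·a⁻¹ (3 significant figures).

copper: T≤10 °C ⇒ hinge +0.126·(-13.8−10) = -2.9988
  Pd branch = 0.0053·Pd^0.26·e^(0.059·RH+f) = 0.08099 μm/a
  Cl⁻ term: 0.01025·474.5^0.27·exp(0.036·76+0.049·-13.8) = 0.4245
  sum: 0.08099 + 0.4245 → r_corr = 0.5055 μm/a
Convert to mass loss: 0.5055 μm/a × 8.96 g/cm³ = 4.529 g·m⁻²·a⁻¹

r_corr = 4.53 g·m⁻²·a⁻¹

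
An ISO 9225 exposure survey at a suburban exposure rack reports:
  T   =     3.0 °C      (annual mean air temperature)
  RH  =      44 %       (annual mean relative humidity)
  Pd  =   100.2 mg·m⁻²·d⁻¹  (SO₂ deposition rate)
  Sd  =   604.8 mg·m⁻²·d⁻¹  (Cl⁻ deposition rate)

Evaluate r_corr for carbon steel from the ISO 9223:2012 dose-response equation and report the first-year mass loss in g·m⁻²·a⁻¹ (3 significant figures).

carbon steel: temperature factor f = +0.150·(-7.0) = -1.0500
  sulphur-dioxide contribution → 16.39 μm/a
  chloride contribution → 26.06 μm/a
  total first-year rate 42.45 μm/a
Convert to mass loss: 42.45 μm/a × 7.85 g/cm³ = 333.2 g·m⁻²·a⁻¹

r_corr = 333 g·m⁻²·a⁻¹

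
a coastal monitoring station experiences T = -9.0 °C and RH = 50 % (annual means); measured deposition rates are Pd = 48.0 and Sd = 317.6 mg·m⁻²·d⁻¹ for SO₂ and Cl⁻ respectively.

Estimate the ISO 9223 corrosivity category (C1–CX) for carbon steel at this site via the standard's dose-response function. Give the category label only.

C2

carbon steel: f(T) = +0.150·(T−10) [T≤10 °C] = -2.8500
  SO₂ term: 1.77·48.0^0.52·exp(0.02·50-2.8500) = 2.083
  Sd branch = 0.102·Sd^0.62·e^(0.033·RH+0.04·T) = 13.18 μm/a
  sum: 2.083 + 13.18 → r_corr = 15.27 μm/a
Category bounds: 1.3…25 μm/a bracket r_corr ⇒ C2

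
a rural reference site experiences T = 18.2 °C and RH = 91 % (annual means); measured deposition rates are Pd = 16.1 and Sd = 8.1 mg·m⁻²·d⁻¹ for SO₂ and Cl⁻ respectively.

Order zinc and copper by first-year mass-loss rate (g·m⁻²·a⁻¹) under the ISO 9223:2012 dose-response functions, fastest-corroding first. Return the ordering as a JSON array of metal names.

zinc: T>10 °C ⇒ hinge -0.071·(18.2−10) = -0.5822
  SO₂ term: 0.0129·16.1^0.44·exp(0.046·91-0.5822) = 1.61
  Cl⁻ term: 0.0175·8.1^0.57·exp(0.008·91+0.085·18.2) = 0.5609
  sum: 1.61 + 0.5609 → r_corr = 2.17 μm/a
  mass loss = 2.17 μm/a × 7.14 g/cm³ = 15.5 g·m⁻²·a⁻¹
copper: T>10 °C ⇒ hinge -0.080·(18.2−10) = -0.6560
  SO₂ term: 0.0053·16.1^0.26·exp(0.059·91-0.6560) = 1.216
  Sd branch = 0.01025·Sd^0.27·e^(0.036·RH+0.049·T) = 1.164 μm/a
  r_corr = 1.216 + 1.164 = 2.38 μm/a
  mass loss = 2.38 μm/a × 8.96 g/cm³ = 21.33 g·m⁻²·a⁻¹
Ordering by g·m⁻²·a⁻¹: copper (21.3) > zinc (15.5)

["copper", "zinc"]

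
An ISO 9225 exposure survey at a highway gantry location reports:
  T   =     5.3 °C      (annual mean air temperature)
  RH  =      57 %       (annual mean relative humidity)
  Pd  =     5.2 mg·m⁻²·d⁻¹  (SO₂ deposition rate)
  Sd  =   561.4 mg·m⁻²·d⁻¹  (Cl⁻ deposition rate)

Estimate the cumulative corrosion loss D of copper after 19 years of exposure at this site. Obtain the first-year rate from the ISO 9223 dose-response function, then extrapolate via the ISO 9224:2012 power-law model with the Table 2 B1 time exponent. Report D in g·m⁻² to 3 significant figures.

copper: f(T) = +0.126·(T−10) [T≤10 °C] = -0.5922
  Pd branch = 0.0053·Pd^0.26·e^(0.059·RH+f) = 0.13 μm/a
  Cl⁻ term: 0.01025·561.4^0.27·exp(0.036·57+0.049·5.3) = 0.5715
  r_corr = 0.13 + 0.5715 = 0.7014 μm/a
ISO 9224: D(t) = r_corr · t^b with b = 0.667 (copper, B1)
  D(19) = 0.7014 × 19^0.667 = 0.7014 × 7.127 = 4.999 μm
  Mass loss = 4.999 μm × 8.96 g/cm³ = 44.79 g·m⁻²

D(19) = 44.8 g·m⁻²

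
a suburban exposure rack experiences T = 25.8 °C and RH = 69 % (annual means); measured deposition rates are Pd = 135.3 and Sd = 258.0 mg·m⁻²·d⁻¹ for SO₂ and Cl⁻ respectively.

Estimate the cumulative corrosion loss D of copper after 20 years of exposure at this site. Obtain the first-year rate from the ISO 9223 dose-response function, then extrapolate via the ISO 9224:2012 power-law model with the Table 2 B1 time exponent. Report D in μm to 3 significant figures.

D(20) = 16.7 μm

copper: T>10 °C ⇒ hinge -0.080·(25.8−10) = -1.2640
  sulphur-dioxide contribution → 0.3144 μm/a
  chloride contribution → 1.948 μm/a
  ⇒ r_corr(copper) = 2.263 μm/a
Power-law: D(20) = r_corr · 20^0.667
  D(20) = 2.263 × 20^0.667 = 2.263 × 7.375 = 16.69 μm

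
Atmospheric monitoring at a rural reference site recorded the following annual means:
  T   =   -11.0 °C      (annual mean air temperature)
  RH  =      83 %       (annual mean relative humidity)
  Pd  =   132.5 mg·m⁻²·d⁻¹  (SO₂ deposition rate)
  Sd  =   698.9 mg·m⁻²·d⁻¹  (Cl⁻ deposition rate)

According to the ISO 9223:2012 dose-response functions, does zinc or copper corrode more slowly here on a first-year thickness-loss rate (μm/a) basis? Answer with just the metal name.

copper

zinc: temperature factor f = +0.038·(-21.0) = -0.7980
  SO₂ term: 0.0129·132.5^0.44·exp(0.046·83-0.7980) = 2.27
  Sd branch = 0.0175·Sd^0.57·e^(0.008·RH+0.085·T) = 0.558 μm/a
  r_corr = 2.27 + 0.558 = 2.828 μm/a
copper: f(T) = +0.126·(T−10) [T≤10 °C] = -2.6460
  SO₂ term: 0.0053·132.5^0.26·exp(0.059·83-2.6460) = 0.1793
  Sd branch = 0.01025·Sd^0.27·e^(0.036·RH+0.049·T) = 0.6955 μm/a
  sum: 0.1793 + 0.6955 → r_corr = 0.8748 μm/a
Ordering by μm/a: zinc (2.83) > copper (0.875)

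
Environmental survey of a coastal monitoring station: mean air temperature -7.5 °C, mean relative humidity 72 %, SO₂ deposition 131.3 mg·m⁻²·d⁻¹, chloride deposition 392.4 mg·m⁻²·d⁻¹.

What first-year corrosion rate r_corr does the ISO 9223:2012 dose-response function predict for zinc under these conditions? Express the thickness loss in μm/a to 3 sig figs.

zinc: temperature factor f = +0.038·(-17.5) = -0.6650
  Pd branch = 0.0129·Pd^0.44·e^(0.046·RH+f) = 1.557 μm/a
  Sd branch = 0.0175·Sd^0.57·e^(0.008·RH+0.085·T) = 0.4952 μm/a
  r_corr = 1.557 + 0.4952 = 2.052 μm/a

r_corr = 2.05 μm/a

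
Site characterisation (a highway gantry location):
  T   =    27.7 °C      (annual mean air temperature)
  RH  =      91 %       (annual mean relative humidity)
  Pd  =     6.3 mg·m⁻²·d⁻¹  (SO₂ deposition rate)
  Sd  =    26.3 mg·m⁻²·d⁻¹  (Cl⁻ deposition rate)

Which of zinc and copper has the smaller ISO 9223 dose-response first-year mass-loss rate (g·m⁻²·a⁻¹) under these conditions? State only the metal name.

zinc

zinc: temperature factor f = -0.071·(17.7) = -1.2567
  SO₂ term: 0.0129·6.3^0.44·exp(0.046·91-1.2567) = 0.5426
  Sd branch = 0.0175·Sd^0.57·e^(0.008·RH+0.085·T) = 2.461 μm/a
  sum: 0.5426 + 2.461 → r_corr = 3.004 μm/a
  mass loss = 3.004 μm/a × 7.14 g/cm³ = 21.45 g·m⁻²·a⁻¹
copper: f(T) = -0.080·(T−10) [T>10 °C] = -1.4160
  SO₂ term: 0.0053·6.3^0.26·exp(0.059·91-1.4160) = 0.4455
  Cl⁻ term: 0.01025·26.3^0.27·exp(0.036·91+0.049·27.7) = 2.549
  r_corr = 0.4455 + 2.549 = 2.994 μm/a
  mass loss = 2.994 μm/a × 8.96 g/cm³ = 26.83 g·m⁻²·a⁻¹
Ordering by g·m⁻²·a⁻¹: copper (26.8) > zinc (21.4)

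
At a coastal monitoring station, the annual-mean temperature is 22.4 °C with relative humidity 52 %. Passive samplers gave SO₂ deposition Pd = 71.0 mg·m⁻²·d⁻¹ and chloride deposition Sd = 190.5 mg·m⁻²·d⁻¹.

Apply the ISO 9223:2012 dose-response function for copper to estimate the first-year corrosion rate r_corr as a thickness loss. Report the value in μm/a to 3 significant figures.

r_corr = 0.952 μm/a

copper: temperature factor f = -0.080·(12.4) = -0.9920
  Pd branch = 0.0053·Pd^0.26·e^(0.059·RH+f) = 0.128 μm/a
  Sd branch = 0.01025·Sd^0.27·e^(0.036·RH+0.049·T) = 0.8241 μm/a
  r_corr = 0.128 + 0.8241 = 0.9521 μm/a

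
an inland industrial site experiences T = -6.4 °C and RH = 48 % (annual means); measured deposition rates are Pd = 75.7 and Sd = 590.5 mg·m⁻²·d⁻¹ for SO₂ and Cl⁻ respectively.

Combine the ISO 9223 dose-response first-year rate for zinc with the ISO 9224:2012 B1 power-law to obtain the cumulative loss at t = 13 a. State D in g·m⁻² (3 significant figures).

D(13) = 56.8 g·m⁻²

zinc: temperature factor f = +0.038·(-16.4) = -0.6232
  Pd branch = 0.0129·Pd^0.44·e^(0.046·RH+f) = 0.4223 μm/a
  Cl⁻ term: 0.0175·590.5^0.57·exp(0.008·48+0.085·-6.4) = 0.5664
  r_corr = 0.4223 + 0.5664 = 0.9888 μm/a
Power-law: D(13) = r_corr · 13^0.813
  D(13) = 0.9888 × 13^0.813 = 0.9888 × 8.047 = 7.957 μm
  Mass loss = 7.957 μm × 7.14 g/cm³ = 56.81 g·m⁻²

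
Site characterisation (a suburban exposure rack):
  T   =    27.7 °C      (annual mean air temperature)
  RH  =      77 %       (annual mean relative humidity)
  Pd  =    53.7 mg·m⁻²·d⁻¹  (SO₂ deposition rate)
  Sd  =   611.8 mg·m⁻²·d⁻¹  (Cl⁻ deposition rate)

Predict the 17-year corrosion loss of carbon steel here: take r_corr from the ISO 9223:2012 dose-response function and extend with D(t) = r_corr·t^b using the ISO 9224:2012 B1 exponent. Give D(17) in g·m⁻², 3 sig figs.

D(17) = 8.11e+03 g·m⁻²

carbon steel: f(T) = -0.054·(T−10) [T>10 °C] = -0.9558
  sulphur-dioxide contribution → 25.19 μm/a
  chloride contribution → 209.4 μm/a
  ⇒ r_corr(carbon steel) = 234.6 μm/a
Power-law: D(17) = r_corr · 17^0.523
  D(17) = 234.6 × 17^0.523 = 234.6 × 4.401 = 1033 μm
  Mass loss = 1033 μm × 7.85 g/cm³ = 8105 g·m⁻²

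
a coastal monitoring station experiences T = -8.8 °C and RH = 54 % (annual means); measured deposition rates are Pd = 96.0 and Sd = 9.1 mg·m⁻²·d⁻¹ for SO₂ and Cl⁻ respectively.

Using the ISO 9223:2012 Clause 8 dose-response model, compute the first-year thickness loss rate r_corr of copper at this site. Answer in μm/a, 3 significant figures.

copper: temperature factor f = +0.126·(-18.8) = -2.3688
  Pd branch = 0.0053·Pd^0.26·e^(0.059·RH+f) = 0.03932 μm/a
  Cl⁻ term: 0.01025·9.1^0.27·exp(0.036·54+0.049·-8.8) = 0.08446
  r_corr = 0.03932 + 0.08446 = 0.1238 μm/a

r_corr = 0.124 μm/a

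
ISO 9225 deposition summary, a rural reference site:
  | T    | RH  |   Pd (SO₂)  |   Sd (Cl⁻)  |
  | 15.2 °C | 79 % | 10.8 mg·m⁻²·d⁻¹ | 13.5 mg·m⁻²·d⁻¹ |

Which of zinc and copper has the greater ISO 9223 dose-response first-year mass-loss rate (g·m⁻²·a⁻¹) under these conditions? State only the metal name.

copper

zinc: f(T) = -0.071·(T−10) [T>10 °C] = -0.3692
  SO₂ term: 0.0129·10.8^0.44·exp(0.046·79-0.3692) = 0.962
  Sd branch = 0.0175·Sd^0.57·e^(0.008·RH+0.085·T) = 0.5283 μm/a
  sum: 0.962 + 0.5283 → r_corr = 1.49 μm/a
  mass loss = 1.49 μm/a × 7.14 g/cm³ = 10.64 g·m⁻²·a⁻¹
copper: f(T) = -0.080·(T−10) [T>10 °C] = -0.4160
  SO₂ term: 0.0053·10.8^0.26·exp(0.059·79-0.4160) = 0.6864
  Cl⁻ term: 0.01025·13.5^0.27·exp(0.036·79+0.049·15.2) = 0.749
  sum: 0.6864 + 0.749 → r_corr = 1.435 μm/a
  mass loss = 1.435 μm/a × 8.96 g/cm³ = 12.86 g·m⁻²·a⁻¹
Ordering by g·m⁻²·a⁻¹: copper (12.9) > zinc (10.6)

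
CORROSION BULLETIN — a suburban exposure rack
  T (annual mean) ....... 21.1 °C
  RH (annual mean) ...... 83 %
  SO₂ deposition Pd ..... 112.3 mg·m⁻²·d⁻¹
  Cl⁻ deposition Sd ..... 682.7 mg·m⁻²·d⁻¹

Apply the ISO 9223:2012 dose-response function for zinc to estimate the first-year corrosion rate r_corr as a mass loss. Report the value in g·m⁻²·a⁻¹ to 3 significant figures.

zinc: f(T) = -0.071·(T−10) [T>10 °C] = -0.7881
  Pd branch = 0.0129·Pd^0.44·e^(0.046·RH+f) = 2.131 μm/a
  Sd branch = 0.0175·Sd^0.57·e^(0.008·RH+0.085·T) = 8.43 μm/a
  r_corr = 2.131 + 8.43 = 10.56 μm/a
Convert to mass loss: 10.56 μm/a × 7.14 g/cm³ = 75.41 g·m⁻²·a⁻¹

r_corr = 75.4 g·m⁻²·a⁻¹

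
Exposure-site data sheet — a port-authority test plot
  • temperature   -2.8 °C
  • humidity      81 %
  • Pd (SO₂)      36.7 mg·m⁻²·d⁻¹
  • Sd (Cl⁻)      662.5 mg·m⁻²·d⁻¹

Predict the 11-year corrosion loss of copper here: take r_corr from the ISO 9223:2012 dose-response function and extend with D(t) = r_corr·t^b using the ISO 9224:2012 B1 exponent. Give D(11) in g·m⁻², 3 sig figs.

D(11) = 56.5 g·m⁻²

copper: temperature factor f = +0.126·(-12.8) = -1.6128
  SO₂ term: 0.0053·36.7^0.26·exp(0.059·81-1.6128) = 0.3207
  Sd branch = 0.01025·Sd^0.27·e^(0.036·RH+0.049·T) = 0.9534 μm/a
  r_corr = 0.3207 + 0.9534 = 1.274 μm/a
ISO 9224: D(t) = r_corr · t^b with b = 0.667 (copper, B1)
  D(11) = 1.274 × 11^0.667 = 1.274 × 4.95 = 6.307 μm
  Mass loss = 6.307 μm × 8.96 g/cm³ = 56.51 g·m⁻²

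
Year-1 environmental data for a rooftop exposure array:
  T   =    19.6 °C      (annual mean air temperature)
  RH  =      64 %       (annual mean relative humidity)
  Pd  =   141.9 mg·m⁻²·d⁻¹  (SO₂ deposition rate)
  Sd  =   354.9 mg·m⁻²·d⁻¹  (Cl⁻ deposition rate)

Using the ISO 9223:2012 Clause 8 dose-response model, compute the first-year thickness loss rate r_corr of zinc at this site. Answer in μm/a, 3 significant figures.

zinc: T>10 °C ⇒ hinge -0.071·(19.6−10) = -0.6816
  Pd branch = 0.0129·Pd^0.44·e^(0.046·RH+f) = 1.097 μm/a
  Cl⁻ term: 0.0175·354.9^0.57·exp(0.008·64+0.085·19.6) = 4.39
  r_corr = 1.097 + 4.39 = 5.487 μm/a

r_corr = 5.49 μm/a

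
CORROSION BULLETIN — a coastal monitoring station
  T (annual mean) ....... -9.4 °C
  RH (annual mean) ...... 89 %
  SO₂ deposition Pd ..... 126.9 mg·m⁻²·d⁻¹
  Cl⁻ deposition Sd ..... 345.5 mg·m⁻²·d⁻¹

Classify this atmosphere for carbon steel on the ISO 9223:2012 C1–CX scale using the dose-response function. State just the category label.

C4

carbon steel: f(T) = +0.150·(T−10) [T≤10 °C] = -2.9100
  SO₂ term: 1.77·126.9^0.52·exp(0.02·89-2.9100) = 7.096
  Cl⁻ term: 0.102·345.5^0.62·exp(0.033·89+0.04·-9.4) = 49.51
  r_corr = 7.096 + 49.51 = 56.6 μm/a
56.6 μm/a falls in (50, 80] for carbon steel → category C4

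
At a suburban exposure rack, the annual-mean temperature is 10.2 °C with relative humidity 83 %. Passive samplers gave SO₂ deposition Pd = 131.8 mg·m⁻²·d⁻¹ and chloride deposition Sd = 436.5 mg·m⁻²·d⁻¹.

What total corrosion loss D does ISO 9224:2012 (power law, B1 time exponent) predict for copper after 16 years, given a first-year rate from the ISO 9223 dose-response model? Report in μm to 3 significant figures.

D(16) = 26.8 μm

copper: temperature factor f = -0.080·(0.2) = -0.0160
  Pd branch = 0.0053·Pd^0.26·e^(0.059·RH+f) = 2.485 μm/a
  Sd branch = 0.01025·Sd^0.27·e^(0.036·RH+0.049·T) = 1.731 μm/a
  sum: 2.485 + 1.731 → r_corr = 4.215 μm/a
Power-law: D(16) = r_corr · 16^0.667
  D(16) = 4.215 × 16^0.667 = 4.215 × 6.355 = 26.79 μm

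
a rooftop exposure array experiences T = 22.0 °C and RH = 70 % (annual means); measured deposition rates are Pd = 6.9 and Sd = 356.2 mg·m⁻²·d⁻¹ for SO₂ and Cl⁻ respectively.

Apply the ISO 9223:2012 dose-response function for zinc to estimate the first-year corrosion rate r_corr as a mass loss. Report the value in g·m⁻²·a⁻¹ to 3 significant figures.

r_corr = 42.7 g·m⁻²·a⁻¹

zinc: T>10 °C ⇒ hinge -0.071·(22.0−10) = -0.8520
  Pd branch = 0.0129·Pd^0.44·e^(0.046·RH+f) = 0.3222 μm/a
  Cl⁻ term: 0.0175·356.2^0.57·exp(0.008·70+0.085·22.0) = 5.66
  sum: 0.3222 + 5.66 → r_corr = 5.982 μm/a
Convert to mass loss: 5.982 μm/a × 7.14 g/cm³ = 42.71 g·m⁻²·a⁻¹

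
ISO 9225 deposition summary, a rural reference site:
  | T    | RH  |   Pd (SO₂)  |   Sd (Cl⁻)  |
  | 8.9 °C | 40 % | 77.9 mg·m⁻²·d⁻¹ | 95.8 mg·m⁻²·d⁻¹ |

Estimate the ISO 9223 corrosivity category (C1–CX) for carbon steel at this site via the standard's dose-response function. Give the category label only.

C3

carbon steel: T≤10 °C ⇒ hinge +0.150·(8.9−10) = -0.1650
  SO₂ term: 1.77·77.9^0.52·exp(0.02·40-0.1650) = 32.16
  Cl⁻ term: 0.102·95.8^0.62·exp(0.033·40+0.04·8.9) = 9.224
  sum: 32.16 + 9.224 → r_corr = 41.39 μm/a
41.4 μm/a falls in (25, 50] for carbon steel → category C3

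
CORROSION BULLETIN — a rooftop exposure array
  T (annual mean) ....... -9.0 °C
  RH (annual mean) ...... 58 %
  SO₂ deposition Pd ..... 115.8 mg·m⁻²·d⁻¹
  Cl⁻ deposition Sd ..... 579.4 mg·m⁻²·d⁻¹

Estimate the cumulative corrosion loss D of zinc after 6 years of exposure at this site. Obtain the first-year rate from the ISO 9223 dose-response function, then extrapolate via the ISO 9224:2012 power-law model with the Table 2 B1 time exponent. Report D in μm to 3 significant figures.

zinc: T≤10 °C ⇒ hinge +0.038·(-9.0−10) = -0.7220
  SO₂ term: 0.0129·115.8^0.44·exp(0.046·58-0.7220) = 0.7307
  Sd branch = 0.0175·Sd^0.57·e^(0.008·RH+0.085·T) = 0.4866 μm/a
  sum: 0.7307 + 0.4866 → r_corr = 1.217 μm/a
Power-law: D(6) = r_corr · 6^0.813
  D(6) = 1.217 × 6^0.813 = 1.217 × 4.292 = 5.225 μm

D(6) = 5.22 μm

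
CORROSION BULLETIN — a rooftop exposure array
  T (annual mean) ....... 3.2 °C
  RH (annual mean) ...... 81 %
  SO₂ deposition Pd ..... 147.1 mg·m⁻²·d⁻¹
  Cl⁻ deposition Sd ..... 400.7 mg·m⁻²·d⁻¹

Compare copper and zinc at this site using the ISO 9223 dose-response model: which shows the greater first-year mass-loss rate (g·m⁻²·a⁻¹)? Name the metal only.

zinc

copper: temperature factor f = +0.126·(-6.8) = -0.8568
  SO₂ term: 0.0053·147.1^0.26·exp(0.059·81-0.8568) = 0.98
  Cl⁻ term: 0.01025·400.7^0.27·exp(0.036·81+0.049·3.2) = 1.117
  r_corr = 0.98 + 1.117 = 2.097 μm/a
  mass loss = 2.097 μm/a × 8.96 g/cm³ = 18.79 g·m⁻²·a⁻¹
zinc: temperature factor f = +0.038·(-6.8) = -0.2584
  SO₂ term: 0.0129·147.1^0.44·exp(0.046·81-0.2584) = 3.718
  Sd branch = 0.0175·Sd^0.57·e^(0.008·RH+0.085·T) = 1.337 μm/a
  r_corr = 3.718 + 1.337 = 5.055 μm/a
  mass loss = 5.055 μm/a × 7.14 g/cm³ = 36.09 g·m⁻²·a⁻¹
Ordering by g·m⁻²·a⁻¹: zinc (36.1) > copper (18.8)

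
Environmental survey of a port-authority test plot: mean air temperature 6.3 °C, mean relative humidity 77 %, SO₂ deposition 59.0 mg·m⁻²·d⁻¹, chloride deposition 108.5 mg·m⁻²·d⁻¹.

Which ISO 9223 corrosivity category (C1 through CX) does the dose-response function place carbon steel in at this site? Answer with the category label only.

C4

carbon steel: temperature factor f = +0.150·(-3.7) = -0.5550
  SO₂ term: 1.77·59.0^0.52·exp(0.02·77-0.5550) = 39.5
  Cl⁻ term: 0.102·108.5^0.62·exp(0.033·77+0.04·6.3) = 30.45
  r_corr = 39.5 + 30.45 = 69.95 μm/a
69.9 μm/a falls in (50, 80] for carbon steel → category C4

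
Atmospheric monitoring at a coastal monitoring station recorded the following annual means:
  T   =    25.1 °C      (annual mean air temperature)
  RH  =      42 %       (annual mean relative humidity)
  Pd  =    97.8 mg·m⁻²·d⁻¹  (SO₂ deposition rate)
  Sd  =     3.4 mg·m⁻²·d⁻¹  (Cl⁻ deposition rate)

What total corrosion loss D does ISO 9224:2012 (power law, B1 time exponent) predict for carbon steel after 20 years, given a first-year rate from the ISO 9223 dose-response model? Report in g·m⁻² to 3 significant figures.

carbon steel: T>10 °C ⇒ hinge -0.054·(25.1−10) = -0.8154
  SO₂ term: 1.77·97.8^0.52·exp(0.02·42-0.8154) = 19.66
  Sd branch = 0.102·Sd^0.62·e^(0.033·RH+0.04·T) = 2.377 μm/a
  r_corr = 19.66 + 2.377 = 22.04 μm/a
ISO 9224: D(t) = r_corr · t^b with b = 0.523 (carbon steel, B1)
  D(20) = 22.04 × 20^0.523 = 22.04 × 4.791 = 105.6 μm
  Mass loss = 105.6 μm × 7.85 g/cm³ = 828.9 g·m⁻²

D(20) = 829 g·m⁻²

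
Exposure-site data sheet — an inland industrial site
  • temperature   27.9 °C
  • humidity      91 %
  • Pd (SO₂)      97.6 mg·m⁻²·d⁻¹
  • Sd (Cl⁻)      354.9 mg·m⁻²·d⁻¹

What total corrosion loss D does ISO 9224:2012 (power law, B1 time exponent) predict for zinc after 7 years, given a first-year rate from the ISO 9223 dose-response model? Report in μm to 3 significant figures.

zinc: T>10 °C ⇒ hinge -0.071·(27.9−10) = -1.2709
  SO₂ term: 0.0129·97.6^0.44·exp(0.046·91-1.2709) = 1.786
  Cl⁻ term: 0.0175·354.9^0.57·exp(0.008·91+0.085·27.9) = 11.03
  r_corr = 1.786 + 11.03 = 12.82 μm/a
Power-law: D(7) = r_corr · 7^0.813
  D(7) = 12.82 × 7^0.813 = 12.82 × 4.865 = 62.36 μm

D(7) = 62.4 μm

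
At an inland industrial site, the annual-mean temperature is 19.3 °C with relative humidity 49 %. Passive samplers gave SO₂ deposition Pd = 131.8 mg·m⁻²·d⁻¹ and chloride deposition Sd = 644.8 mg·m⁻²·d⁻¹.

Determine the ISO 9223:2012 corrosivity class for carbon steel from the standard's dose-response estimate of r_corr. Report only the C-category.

C5

carbon steel: f(T) = -0.054·(T−10) [T>10 °C] = -0.5022
  Pd branch = 1.77·Pd^0.52·e^(0.02·RH+f) = 36.13 μm/a
  Sd branch = 0.102·Sd^0.62·e^(0.033·RH+0.04·T) = 61.37 μm/a
  sum: 36.13 + 61.37 → r_corr = 97.5 μm/a
Category bounds: 80…200 μm/a bracket r_corr ⇒ C5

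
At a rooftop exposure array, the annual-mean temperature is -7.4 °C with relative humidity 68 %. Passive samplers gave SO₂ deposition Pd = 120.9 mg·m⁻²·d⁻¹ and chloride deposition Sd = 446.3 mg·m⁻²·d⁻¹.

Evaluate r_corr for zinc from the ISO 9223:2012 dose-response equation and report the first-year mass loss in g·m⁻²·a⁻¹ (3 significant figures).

r_corr = 12.7 g·m⁻²·a⁻¹

zinc: temperature factor f = +0.038·(-17.4) = -0.6612
  SO₂ term: 0.0129·120.9^0.44·exp(0.046·68-0.6612) = 1.254
  Cl⁻ term: 0.0175·446.3^0.57·exp(0.008·68+0.085·-7.4) = 0.5205
  r_corr = 1.254 + 0.5205 = 1.774 μm/a
Convert to mass loss: 1.774 μm/a × 7.14 g/cm³ = 12.67 g·m⁻²·a⁻¹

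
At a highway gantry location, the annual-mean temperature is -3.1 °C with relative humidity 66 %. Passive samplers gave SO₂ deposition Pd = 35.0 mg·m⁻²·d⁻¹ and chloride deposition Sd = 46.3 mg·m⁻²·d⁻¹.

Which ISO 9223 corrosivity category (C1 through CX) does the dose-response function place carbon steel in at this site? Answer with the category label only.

C2

carbon steel: temperature factor f = +0.150·(-13.1) = -1.9650
  Pd branch = 1.77·Pd^0.52·e^(0.02·RH+f) = 5.899 μm/a
  Sd branch = 0.102·Sd^0.62·e^(0.033·RH+0.04·T) = 8.576 μm/a
  r_corr = 5.899 + 8.576 = 14.48 μm/a
ISO 9223 Table 2 (carbon steel): 1.3 < 14.5 ≤ 25 μm/a ⇒ C2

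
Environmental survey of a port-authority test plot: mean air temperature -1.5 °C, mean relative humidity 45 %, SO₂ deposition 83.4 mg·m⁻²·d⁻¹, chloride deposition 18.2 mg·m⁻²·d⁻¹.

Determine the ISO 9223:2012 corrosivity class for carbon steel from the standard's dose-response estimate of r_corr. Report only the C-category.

carbon steel: T≤10 °C ⇒ hinge +0.150·(-1.5−10) = -1.7250
  Pd branch = 1.77·Pd^0.52·e^(0.02·RH+f) = 7.739 μm/a
  Sd branch = 0.102·Sd^0.62·e^(0.033·RH+0.04·T) = 2.563 μm/a
  r_corr = 7.739 + 2.563 = 10.3 μm/a
10.3 μm/a falls in (1.3, 25] for carbon steel → category C2

C2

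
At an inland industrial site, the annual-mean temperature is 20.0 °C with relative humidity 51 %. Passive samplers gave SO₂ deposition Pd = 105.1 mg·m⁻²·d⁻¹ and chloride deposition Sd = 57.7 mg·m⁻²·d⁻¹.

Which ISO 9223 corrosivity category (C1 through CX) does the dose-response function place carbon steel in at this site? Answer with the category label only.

carbon steel: f(T) = -0.054·(T−10) [T>10 °C] = -0.5400
  sulphur-dioxide contribution → 32.19 μm/a
  chloride contribution → 15.1 μm/a
  ⇒ r_corr(carbon steel) = 47.28 μm/a
ISO 9223 Table 2 (carbon steel): 25 < 47.3 ≤ 50 μm/a ⇒ C3

C3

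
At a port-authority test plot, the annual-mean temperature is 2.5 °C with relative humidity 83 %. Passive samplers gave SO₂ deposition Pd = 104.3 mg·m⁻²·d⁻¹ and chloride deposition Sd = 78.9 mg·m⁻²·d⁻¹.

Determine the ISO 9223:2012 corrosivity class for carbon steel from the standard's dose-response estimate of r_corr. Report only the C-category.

carbon steel: T≤10 °C ⇒ hinge +0.150·(2.5−10) = -1.1250
  Pd branch = 1.77·Pd^0.52·e^(0.02·RH+f) = 33.87 μm/a
  Cl⁻ term: 0.102·78.9^0.62·exp(0.033·83+0.04·2.5) = 26.17
  r_corr = 33.87 + 26.17 = 60.04 μm/a
ISO 9223 Table 2 (carbon steel): 50 < 60 ≤ 80 μm/a ⇒ C4

C4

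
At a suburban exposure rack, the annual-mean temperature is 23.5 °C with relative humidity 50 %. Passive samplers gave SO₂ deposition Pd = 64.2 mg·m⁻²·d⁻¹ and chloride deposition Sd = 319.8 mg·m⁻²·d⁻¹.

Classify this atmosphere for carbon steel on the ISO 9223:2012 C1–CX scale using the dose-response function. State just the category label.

C4

carbon steel: temperature factor f = -0.054·(13.5) = -0.7290
  SO₂ term: 1.77·64.2^0.52·exp(0.02·50-0.7290) = 20.21
  Cl⁻ term: 0.102·319.8^0.62·exp(0.033·50+0.04·23.5) = 48.58
  r_corr = 20.21 + 48.58 = 68.79 μm/a
Category bounds: 50…80 μm/a bracket r_corr ⇒ C4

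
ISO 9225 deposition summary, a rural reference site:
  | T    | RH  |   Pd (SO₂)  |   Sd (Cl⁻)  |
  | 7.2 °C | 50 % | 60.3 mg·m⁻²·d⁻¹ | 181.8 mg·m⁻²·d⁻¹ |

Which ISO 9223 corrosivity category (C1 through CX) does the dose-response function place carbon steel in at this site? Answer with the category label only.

C3

carbon steel: temperature factor f = +0.150·(-2.8) = -0.4200
  SO₂ term: 1.77·60.3^0.52·exp(0.02·50-0.4200) = 26.65
  Cl⁻ term: 0.102·181.8^0.62·exp(0.033·50+0.04·7.2) = 17.83
  r_corr = 26.65 + 17.83 = 44.48 μm/a
ISO 9223 Table 2 (carbon steel): 25 < 44.5 ≤ 50 μm/a ⇒ C3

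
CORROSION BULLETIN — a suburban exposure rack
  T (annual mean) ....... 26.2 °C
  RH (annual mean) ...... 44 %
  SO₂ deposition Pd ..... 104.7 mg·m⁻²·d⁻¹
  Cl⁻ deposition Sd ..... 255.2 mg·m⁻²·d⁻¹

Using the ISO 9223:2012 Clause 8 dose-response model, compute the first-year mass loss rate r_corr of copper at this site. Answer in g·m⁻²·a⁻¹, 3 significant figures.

r_corr = 7.80 g·m⁻²·a⁻¹

copper: temperature factor f = -0.080·(16.2) = -1.2960
  Pd branch = 0.0053·Pd^0.26·e^(0.059·RH+f) = 0.06517 μm/a
  Cl⁻ term: 0.01025·255.2^0.27·exp(0.036·44+0.049·26.2) = 0.8055
  r_corr = 0.06517 + 0.8055 = 0.8706 μm/a
Convert to mass loss: 0.8706 μm/a × 8.96 g/cm³ = 7.801 g·m⁻²·a⁻¹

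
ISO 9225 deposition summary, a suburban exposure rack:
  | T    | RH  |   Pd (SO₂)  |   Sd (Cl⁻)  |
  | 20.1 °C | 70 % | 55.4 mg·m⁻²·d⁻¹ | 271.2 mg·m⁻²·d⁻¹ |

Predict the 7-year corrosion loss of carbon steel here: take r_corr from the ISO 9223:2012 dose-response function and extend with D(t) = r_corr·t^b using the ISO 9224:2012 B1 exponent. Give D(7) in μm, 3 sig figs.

carbon steel: temperature factor f = -0.054·(10.1) = -0.5454
  SO₂ term: 1.77·55.4^0.52·exp(0.02·70-0.5454) = 33.55
  Sd branch = 0.102·Sd^0.62·e^(0.033·RH+0.04·T) = 74.07 μm/a
  sum: 33.55 + 74.07 → r_corr = 107.6 μm/a
ISO 9224: D(t) = r_corr · t^b with b = 0.523 (carbon steel, B1)
  D(7) = 107.6 × 7^0.523 = 107.6 × 2.767 = 297.8 μm

D(7) = 298 μm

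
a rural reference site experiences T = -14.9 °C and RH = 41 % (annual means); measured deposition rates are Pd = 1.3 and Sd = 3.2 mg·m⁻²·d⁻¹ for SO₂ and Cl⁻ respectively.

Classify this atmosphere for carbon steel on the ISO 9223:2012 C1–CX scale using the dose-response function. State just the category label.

carbon steel: f(T) = +0.150·(T−10) [T≤10 °C] = -3.7350
  SO₂ term: 1.77·1.3^0.52·exp(0.02·41-3.7350) = 0.11
  Cl⁻ term: 0.102·3.2^0.62·exp(0.033·41+0.04·-14.9) = 0.4473
  sum: 0.11 + 0.4473 → r_corr = 0.5572 μm/a
0.557 μm/a falls in (0, 1.3] for carbon steel → category C1

C1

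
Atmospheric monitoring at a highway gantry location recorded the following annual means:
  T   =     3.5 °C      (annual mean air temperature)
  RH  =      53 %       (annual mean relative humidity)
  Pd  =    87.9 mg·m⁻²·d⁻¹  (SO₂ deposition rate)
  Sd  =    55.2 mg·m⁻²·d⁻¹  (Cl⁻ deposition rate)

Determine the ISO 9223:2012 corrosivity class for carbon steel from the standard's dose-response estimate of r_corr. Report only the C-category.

carbon steel: T≤10 °C ⇒ hinge +0.150·(3.5−10) = -0.9750
  SO₂ term: 1.77·87.9^0.52·exp(0.02·53-0.9750) = 19.76
  Sd branch = 0.102·Sd^0.62·e^(0.033·RH+0.04·T) = 8.109 μm/a
  r_corr = 19.76 + 8.109 = 27.87 μm/a
ISO 9223 Table 2 (carbon steel): 25 < 27.9 ≤ 50 μm/a ⇒ C3

C3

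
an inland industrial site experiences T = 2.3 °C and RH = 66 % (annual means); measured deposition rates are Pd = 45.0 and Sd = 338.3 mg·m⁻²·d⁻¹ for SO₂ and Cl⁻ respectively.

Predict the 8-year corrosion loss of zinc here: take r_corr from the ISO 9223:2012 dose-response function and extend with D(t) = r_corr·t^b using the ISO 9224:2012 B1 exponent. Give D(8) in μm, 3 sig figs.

D(8) = 11.2 μm

zinc: temperature factor f = +0.038·(-7.7) = -0.2926
  Pd branch = 0.0129·Pd^0.44·e^(0.046·RH+f) = 1.07 μm/a
  Sd branch = 0.0175·Sd^0.57·e^(0.008·RH+0.085·T) = 0.9976 μm/a
  r_corr = 1.07 + 0.9976 = 2.068 μm/a
Long-term exponent b (ISO 9224 Table 2, B1) = 0.813
  D(8) = 2.068 × 8^0.813 = 2.068 × 5.423 = 11.21 μm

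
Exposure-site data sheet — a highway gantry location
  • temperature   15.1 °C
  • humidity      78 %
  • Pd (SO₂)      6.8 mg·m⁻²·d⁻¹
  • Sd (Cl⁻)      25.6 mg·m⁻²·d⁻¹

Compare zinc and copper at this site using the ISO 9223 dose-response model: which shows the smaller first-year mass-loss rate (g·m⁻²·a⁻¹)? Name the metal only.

zinc

zinc: T>10 °C ⇒ hinge -0.071·(15.1−10) = -0.3621
  SO₂ term: 0.0129·6.8^0.44·exp(0.046·78-0.3621) = 0.7549
  Cl⁻ term: 0.0175·25.6^0.57·exp(0.008·78+0.085·15.1) = 0.7484
  r_corr = 0.7549 + 0.7484 = 1.503 μm/a
  mass loss = 1.503 μm/a × 7.14 g/cm³ = 10.73 g·m⁻²·a⁻¹
copper: T>10 °C ⇒ hinge -0.080·(15.1−10) = -0.4080
  Pd branch = 0.0053·Pd^0.26·e^(0.059·RH+f) = 0.5783 μm/a
  Sd branch = 0.01025·Sd^0.27·e^(0.036·RH+0.049·T) = 0.8546 μm/a
  r_corr = 0.5783 + 0.8546 = 1.433 μm/a
  mass loss = 1.433 μm/a × 8.96 g/cm³ = 12.84 g·m⁻²·a⁻¹
Ordering by g·m⁻²·a⁻¹: copper (12.8) > zinc (10.7)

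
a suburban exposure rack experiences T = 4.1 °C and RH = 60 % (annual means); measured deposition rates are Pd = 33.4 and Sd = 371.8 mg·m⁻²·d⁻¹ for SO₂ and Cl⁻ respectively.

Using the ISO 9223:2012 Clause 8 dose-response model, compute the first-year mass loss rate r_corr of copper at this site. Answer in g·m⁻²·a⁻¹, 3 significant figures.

copper: f(T) = +0.126·(T−10) [T≤10 °C] = -0.7434
  SO₂ term: 0.0053·33.4^0.26·exp(0.059·60-0.7434) = 0.2163
  Sd branch = 0.01025·Sd^0.27·e^(0.036·RH+0.049·T) = 0.5371 μm/a
  r_corr = 0.2163 + 0.5371 = 0.7533 μm/a
Convert to mass loss: 0.7533 μm/a × 8.96 g/cm³ = 6.75 g·m⁻²·a⁻¹

r_corr = 6.75 g·m⁻²·a⁻¹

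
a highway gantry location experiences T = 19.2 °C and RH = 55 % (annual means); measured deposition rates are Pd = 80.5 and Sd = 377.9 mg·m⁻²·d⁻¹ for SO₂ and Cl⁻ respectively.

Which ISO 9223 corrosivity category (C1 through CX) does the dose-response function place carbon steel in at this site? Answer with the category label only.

carbon steel: T>10 °C ⇒ hinge -0.054·(19.2−10) = -0.4968
  SO₂ term: 1.77·80.5^0.52·exp(0.02·55-0.4968) = 31.69
  Sd branch = 0.102·Sd^0.62·e^(0.033·RH+0.04·T) = 53.5 μm/a
  r_corr = 31.69 + 53.5 = 85.19 μm/a
ISO 9223 Table 2 (carbon steel): 80 < 85.2 ≤ 200 μm/a ⇒ C5

C5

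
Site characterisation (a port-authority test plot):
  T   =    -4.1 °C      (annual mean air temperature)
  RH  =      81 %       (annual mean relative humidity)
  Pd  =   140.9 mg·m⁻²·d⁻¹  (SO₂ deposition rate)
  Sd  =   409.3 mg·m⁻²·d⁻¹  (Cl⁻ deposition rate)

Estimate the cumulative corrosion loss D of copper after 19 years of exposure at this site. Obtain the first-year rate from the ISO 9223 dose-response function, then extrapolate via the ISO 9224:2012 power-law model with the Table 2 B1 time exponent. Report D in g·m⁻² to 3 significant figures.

copper: T≤10 °C ⇒ hinge +0.126·(-4.1−10) = -1.7766
  Pd branch = 0.0053·Pd^0.26·e^(0.059·RH+f) = 0.3863 μm/a
  Cl⁻ term: 0.01025·409.3^0.27·exp(0.036·81+0.049·-4.1) = 0.7855
  r_corr = 0.3863 + 0.7855 = 1.172 μm/a
ISO 9224: D(t) = r_corr · t^b with b = 0.667 (copper, B1)
  D(19) = 1.172 × 19^0.667 = 1.172 × 7.127 = 8.352 μm
  Mass loss = 8.352 μm × 8.96 g/cm³ = 74.83 g·m⁻²

D(19) = 74.8 g·m⁻²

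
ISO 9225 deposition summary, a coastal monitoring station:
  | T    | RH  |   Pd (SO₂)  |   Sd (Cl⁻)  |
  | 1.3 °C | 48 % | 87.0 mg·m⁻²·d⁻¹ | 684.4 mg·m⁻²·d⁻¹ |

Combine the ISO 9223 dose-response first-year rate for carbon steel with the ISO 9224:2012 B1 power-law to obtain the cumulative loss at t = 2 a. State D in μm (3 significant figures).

carbon steel: temperature factor f = +0.150·(-8.7) = -1.3050
  sulphur-dioxide contribution → 12.78 μm/a
  chloride contribution → 29.99 μm/a
  ⇒ r_corr(carbon steel) = 42.78 μm/a
Long-term exponent b (ISO 9224 Table 2, B1) = 0.523
  D(2) = 42.78 × 2^0.523 = 42.78 × 1.437 = 61.47 μm

D(2) = 61.5 μm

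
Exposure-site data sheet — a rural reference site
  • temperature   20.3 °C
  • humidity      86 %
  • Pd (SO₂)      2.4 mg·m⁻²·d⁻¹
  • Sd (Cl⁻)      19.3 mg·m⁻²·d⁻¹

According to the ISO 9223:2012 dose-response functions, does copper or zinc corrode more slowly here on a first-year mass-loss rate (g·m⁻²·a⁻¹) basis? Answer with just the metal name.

copper: f(T) = -0.080·(T−10) [T>10 °C] = -0.8240
  SO₂ term: 0.0053·2.4^0.26·exp(0.059·86-0.8240) = 0.4665
  Sd branch = 0.01025·Sd^0.27·e^(0.036·RH+0.049·T) = 1.363 μm/a
  sum: 0.4665 + 1.363 → r_corr = 1.829 μm/a
  mass loss = 1.829 μm/a × 8.96 g/cm³ = 16.39 g·m⁻²·a⁻¹
zinc: T>10 °C ⇒ hinge -0.071·(20.3−10) = -0.7313
  SO₂ term: 0.0129·2.4^0.44·exp(0.046·86-0.7313) = 0.4768
  Cl⁻ term: 0.0175·19.3^0.57·exp(0.008·86+0.085·20.3) = 1.057
  sum: 0.4768 + 1.057 → r_corr = 1.534 μm/a
  mass loss = 1.534 μm/a × 7.14 g/cm³ = 10.95 g·m⁻²·a⁻¹
Ordering by g·m⁻²·a⁻¹: copper (16.4) > zinc (10.9)

zinc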